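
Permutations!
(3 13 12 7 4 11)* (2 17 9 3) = (2 17 9 3 13 12 7 4 11) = [0, 1, 17, 13, 11, 5, 6, 4, 8, 3, 10, 2, 7, 12, 14, 15, 16, 9]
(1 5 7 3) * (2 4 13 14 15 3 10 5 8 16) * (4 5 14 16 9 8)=(1 4 13 16 2 5 7 10 14 15 3)(8 9)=[0, 4, 5, 1, 13, 7, 6, 10, 9, 8, 14, 11, 12, 16, 15, 3, 2]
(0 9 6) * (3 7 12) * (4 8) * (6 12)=(0 9 12 3 7 6)(4 8)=[9, 1, 2, 7, 8, 5, 0, 6, 4, 12, 10, 11, 3]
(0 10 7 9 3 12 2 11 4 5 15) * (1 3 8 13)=[10, 3, 11, 12, 5, 15, 6, 9, 13, 8, 7, 4, 2, 1, 14, 0]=(0 10 7 9 8 13 1 3 12 2 11 4 5 15)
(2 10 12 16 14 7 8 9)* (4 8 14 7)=(2 10 12 16 7 14 4 8 9)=[0, 1, 10, 3, 8, 5, 6, 14, 9, 2, 12, 11, 16, 13, 4, 15, 7]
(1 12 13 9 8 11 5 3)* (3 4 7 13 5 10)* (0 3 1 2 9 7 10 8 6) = (0 3 2 9 6)(1 12 5 4 10)(7 13)(8 11) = [3, 12, 9, 2, 10, 4, 0, 13, 11, 6, 1, 8, 5, 7]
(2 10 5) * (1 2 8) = (1 2 10 5 8) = [0, 2, 10, 3, 4, 8, 6, 7, 1, 9, 5]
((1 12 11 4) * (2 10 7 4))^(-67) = ((1 12 11 2 10 7 4))^(-67) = (1 2 4 11 7 12 10)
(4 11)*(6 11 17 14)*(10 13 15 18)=(4 17 14 6 11)(10 13 15 18)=[0, 1, 2, 3, 17, 5, 11, 7, 8, 9, 13, 4, 12, 15, 6, 18, 16, 14, 10]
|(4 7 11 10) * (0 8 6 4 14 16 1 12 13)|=12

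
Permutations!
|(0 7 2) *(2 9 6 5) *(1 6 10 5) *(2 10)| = 4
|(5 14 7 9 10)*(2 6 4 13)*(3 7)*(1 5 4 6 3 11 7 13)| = |(1 5 14 11 7 9 10 4)(2 3 13)| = 24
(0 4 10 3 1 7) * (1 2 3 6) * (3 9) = (0 4 10 6 1 7)(2 9 3) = [4, 7, 9, 2, 10, 5, 1, 0, 8, 3, 6]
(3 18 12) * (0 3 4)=(0 3 18 12 4)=[3, 1, 2, 18, 0, 5, 6, 7, 8, 9, 10, 11, 4, 13, 14, 15, 16, 17, 12]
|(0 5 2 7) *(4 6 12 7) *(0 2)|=10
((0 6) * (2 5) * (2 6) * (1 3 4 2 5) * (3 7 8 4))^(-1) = (0 6 5)(1 2 4 8 7)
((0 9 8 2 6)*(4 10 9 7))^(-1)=((0 7 4 10 9 8 2 6))^(-1)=(0 6 2 8 9 10 4 7)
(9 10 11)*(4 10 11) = (4 10)(9 11) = [0, 1, 2, 3, 10, 5, 6, 7, 8, 11, 4, 9]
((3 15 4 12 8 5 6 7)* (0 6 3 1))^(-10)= (0 7)(1 6)(3 4 8)(5 15 12)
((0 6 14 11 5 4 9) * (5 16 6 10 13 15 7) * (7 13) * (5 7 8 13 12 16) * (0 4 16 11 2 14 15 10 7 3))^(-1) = (0 3 7)(2 14)(4 9)(5 11 12 15 6 16)(8 10 13)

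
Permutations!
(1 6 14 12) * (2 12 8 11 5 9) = (1 6 14 8 11 5 9 2 12) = [0, 6, 12, 3, 4, 9, 14, 7, 11, 2, 10, 5, 1, 13, 8]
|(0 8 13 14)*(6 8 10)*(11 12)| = |(0 10 6 8 13 14)(11 12)| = 6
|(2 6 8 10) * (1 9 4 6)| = |(1 9 4 6 8 10 2)| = 7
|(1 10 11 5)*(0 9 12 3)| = |(0 9 12 3)(1 10 11 5)| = 4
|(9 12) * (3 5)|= 2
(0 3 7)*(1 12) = (0 3 7)(1 12) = [3, 12, 2, 7, 4, 5, 6, 0, 8, 9, 10, 11, 1]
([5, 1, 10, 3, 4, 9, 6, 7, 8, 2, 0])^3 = (0 2 5 10 9)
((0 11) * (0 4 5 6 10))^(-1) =(0 10 6 5 4 11)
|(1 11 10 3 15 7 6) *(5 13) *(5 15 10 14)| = |(1 11 14 5 13 15 7 6)(3 10)| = 8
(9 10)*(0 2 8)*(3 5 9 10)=(10)(0 2 8)(3 5 9)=[2, 1, 8, 5, 4, 9, 6, 7, 0, 3, 10]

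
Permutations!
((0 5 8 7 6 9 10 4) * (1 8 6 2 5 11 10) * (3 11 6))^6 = (0 2)(1 11)(3 9)(4 7)(5 6)(8 10)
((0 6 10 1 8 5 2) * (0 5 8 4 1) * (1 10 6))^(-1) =(0 10 4 1)(2 5)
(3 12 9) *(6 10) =[0, 1, 2, 12, 4, 5, 10, 7, 8, 3, 6, 11, 9] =(3 12 9)(6 10)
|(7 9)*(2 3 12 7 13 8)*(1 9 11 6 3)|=|(1 9 13 8 2)(3 12 7 11 6)|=5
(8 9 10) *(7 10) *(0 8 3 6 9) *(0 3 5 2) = (0 8 3 6 9 7 10 5 2) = [8, 1, 0, 6, 4, 2, 9, 10, 3, 7, 5]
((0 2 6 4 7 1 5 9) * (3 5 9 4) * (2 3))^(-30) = (0 1 4 3 9 7 5)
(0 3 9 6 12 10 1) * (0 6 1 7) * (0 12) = (0 3 9 1 6)(7 12 10) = [3, 6, 2, 9, 4, 5, 0, 12, 8, 1, 7, 11, 10]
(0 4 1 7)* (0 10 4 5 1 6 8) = (0 5 1 7 10 4 6 8) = [5, 7, 2, 3, 6, 1, 8, 10, 0, 9, 4]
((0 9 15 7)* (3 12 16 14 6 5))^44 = (3 16 6)(5 12 14)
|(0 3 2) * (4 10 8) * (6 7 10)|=15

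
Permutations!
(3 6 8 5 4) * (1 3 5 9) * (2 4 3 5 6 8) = (1 5 3 8 9)(2 4 6) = [0, 5, 4, 8, 6, 3, 2, 7, 9, 1]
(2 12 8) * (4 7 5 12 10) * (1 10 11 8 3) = [0, 10, 11, 1, 7, 12, 6, 5, 2, 9, 4, 8, 3] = (1 10 4 7 5 12 3)(2 11 8)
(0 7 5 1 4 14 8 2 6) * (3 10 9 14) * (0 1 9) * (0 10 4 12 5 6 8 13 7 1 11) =[1, 12, 8, 4, 3, 9, 11, 6, 2, 14, 10, 0, 5, 7, 13] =(0 1 12 5 9 14 13 7 6 11)(2 8)(3 4)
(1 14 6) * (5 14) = [0, 5, 2, 3, 4, 14, 1, 7, 8, 9, 10, 11, 12, 13, 6] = (1 5 14 6)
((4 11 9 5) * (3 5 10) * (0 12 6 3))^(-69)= (0 3 11)(4 10 6)(5 9 12)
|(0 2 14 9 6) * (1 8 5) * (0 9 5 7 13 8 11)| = 6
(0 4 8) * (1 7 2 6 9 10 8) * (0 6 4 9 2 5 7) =(0 9 10 8 6 2 4 1)(5 7) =[9, 0, 4, 3, 1, 7, 2, 5, 6, 10, 8]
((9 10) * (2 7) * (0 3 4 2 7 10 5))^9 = (0 4 10 5 3 2 9)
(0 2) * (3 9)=(0 2)(3 9)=[2, 1, 0, 9, 4, 5, 6, 7, 8, 3]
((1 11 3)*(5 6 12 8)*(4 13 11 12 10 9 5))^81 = (1 13 12 11 8 3 4)(5 6 10 9)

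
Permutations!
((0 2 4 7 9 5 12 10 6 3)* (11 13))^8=(13)(0 6 12 9 4)(2 3 10 5 7)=((0 2 4 7 9 5 12 10 6 3)(11 13))^8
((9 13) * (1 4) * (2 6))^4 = (13)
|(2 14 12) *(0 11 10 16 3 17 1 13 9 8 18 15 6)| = 39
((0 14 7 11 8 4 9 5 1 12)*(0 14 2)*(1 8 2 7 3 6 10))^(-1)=(0 2 11 7)(1 10 6 3 14 12)(4 8 5 9)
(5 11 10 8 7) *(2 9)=(2 9)(5 11 10 8 7)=[0, 1, 9, 3, 4, 11, 6, 5, 7, 2, 8, 10]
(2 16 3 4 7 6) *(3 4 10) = [0, 1, 16, 10, 7, 5, 2, 6, 8, 9, 3, 11, 12, 13, 14, 15, 4] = (2 16 4 7 6)(3 10)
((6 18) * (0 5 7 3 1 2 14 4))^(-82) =(18)(0 14 1 7)(2 3 5 4)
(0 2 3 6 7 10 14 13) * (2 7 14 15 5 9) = (0 7 10 15 5 9 2 3 6 14 13) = [7, 1, 3, 6, 4, 9, 14, 10, 8, 2, 15, 11, 12, 0, 13, 5]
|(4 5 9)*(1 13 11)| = 3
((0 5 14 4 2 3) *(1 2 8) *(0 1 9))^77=(0 9 8 4 14 5)(1 3 2)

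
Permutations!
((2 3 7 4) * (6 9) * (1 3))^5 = (6 9)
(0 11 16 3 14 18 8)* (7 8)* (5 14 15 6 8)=(0 11 16 3 15 6 8)(5 14 18 7)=[11, 1, 2, 15, 4, 14, 8, 5, 0, 9, 10, 16, 12, 13, 18, 6, 3, 17, 7]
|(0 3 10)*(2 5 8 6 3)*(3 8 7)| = 6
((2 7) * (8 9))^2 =((2 7)(8 9))^2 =(9)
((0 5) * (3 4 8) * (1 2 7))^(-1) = ((0 5)(1 2 7)(3 4 8))^(-1) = (0 5)(1 7 2)(3 8 4)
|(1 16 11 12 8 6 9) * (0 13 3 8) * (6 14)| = 11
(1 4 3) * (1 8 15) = [0, 4, 2, 8, 3, 5, 6, 7, 15, 9, 10, 11, 12, 13, 14, 1] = (1 4 3 8 15)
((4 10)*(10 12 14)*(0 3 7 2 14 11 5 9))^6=((0 3 7 2 14 10 4 12 11 5 9))^6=(0 4 3 12 7 11 2 5 14 9 10)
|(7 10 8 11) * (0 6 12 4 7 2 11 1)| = |(0 6 12 4 7 10 8 1)(2 11)| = 8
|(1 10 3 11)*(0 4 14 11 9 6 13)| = 10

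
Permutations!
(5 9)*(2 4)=(2 4)(5 9)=[0, 1, 4, 3, 2, 9, 6, 7, 8, 5]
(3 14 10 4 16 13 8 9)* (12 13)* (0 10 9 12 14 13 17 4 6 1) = (0 10 6 1)(3 13 8 12 17 4 16 14 9) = [10, 0, 2, 13, 16, 5, 1, 7, 12, 3, 6, 11, 17, 8, 9, 15, 14, 4]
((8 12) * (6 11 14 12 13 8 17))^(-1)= (6 17 12 14 11)(8 13)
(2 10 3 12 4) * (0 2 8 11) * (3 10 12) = (0 2 12 4 8 11) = [2, 1, 12, 3, 8, 5, 6, 7, 11, 9, 10, 0, 4]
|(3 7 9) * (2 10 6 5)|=12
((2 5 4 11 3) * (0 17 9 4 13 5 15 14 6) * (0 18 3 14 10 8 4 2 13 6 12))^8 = ((0 17 9 2 15 10 8 4 11 14 12)(3 13 5 6 18))^8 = (0 11 10 9 12 4 15 17 14 8 2)(3 6 13 18 5)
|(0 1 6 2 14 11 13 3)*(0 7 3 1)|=|(1 6 2 14 11 13)(3 7)|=6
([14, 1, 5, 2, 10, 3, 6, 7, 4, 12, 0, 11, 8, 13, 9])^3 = [12, 1, 2, 3, 14, 5, 6, 7, 0, 4, 9, 11, 10, 13, 8]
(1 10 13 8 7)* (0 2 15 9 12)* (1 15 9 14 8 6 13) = (0 2 9 12)(1 10)(6 13)(7 15 14 8) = [2, 10, 9, 3, 4, 5, 13, 15, 7, 12, 1, 11, 0, 6, 8, 14]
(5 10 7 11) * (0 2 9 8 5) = [2, 1, 9, 3, 4, 10, 6, 11, 5, 8, 7, 0] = (0 2 9 8 5 10 7 11)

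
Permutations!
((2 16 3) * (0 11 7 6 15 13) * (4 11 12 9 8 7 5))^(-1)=(0 13 15 6 7 8 9 12)(2 3 16)(4 5 11)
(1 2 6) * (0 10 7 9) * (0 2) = (0 10 7 9 2 6 1) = [10, 0, 6, 3, 4, 5, 1, 9, 8, 2, 7]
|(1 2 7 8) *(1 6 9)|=|(1 2 7 8 6 9)|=6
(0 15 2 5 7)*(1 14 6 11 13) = (0 15 2 5 7)(1 14 6 11 13) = [15, 14, 5, 3, 4, 7, 11, 0, 8, 9, 10, 13, 12, 1, 6, 2]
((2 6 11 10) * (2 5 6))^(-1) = ((5 6 11 10))^(-1) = (5 10 11 6)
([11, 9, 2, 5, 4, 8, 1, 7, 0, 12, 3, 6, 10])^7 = [3, 0, 2, 9, 4, 12, 8, 7, 10, 11, 1, 5, 6]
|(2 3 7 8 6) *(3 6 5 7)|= 6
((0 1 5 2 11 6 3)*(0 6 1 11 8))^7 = (0 11 1 5 2 8)(3 6)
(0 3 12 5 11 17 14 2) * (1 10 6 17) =(0 3 12 5 11 1 10 6 17 14 2) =[3, 10, 0, 12, 4, 11, 17, 7, 8, 9, 6, 1, 5, 13, 2, 15, 16, 14]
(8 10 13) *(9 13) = (8 10 9 13) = [0, 1, 2, 3, 4, 5, 6, 7, 10, 13, 9, 11, 12, 8]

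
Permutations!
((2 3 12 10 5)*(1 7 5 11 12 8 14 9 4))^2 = ((1 7 5 2 3 8 14 9 4)(10 11 12))^2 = (1 5 3 14 4 7 2 8 9)(10 12 11)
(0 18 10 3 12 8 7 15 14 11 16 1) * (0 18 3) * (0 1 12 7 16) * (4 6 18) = [3, 4, 2, 7, 6, 5, 18, 15, 16, 9, 1, 0, 8, 13, 11, 14, 12, 17, 10] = (0 3 7 15 14 11)(1 4 6 18 10)(8 16 12)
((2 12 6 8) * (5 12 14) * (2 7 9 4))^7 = (2 9 8 12 14 4 7 6 5) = ((2 14 5 12 6 8 7 9 4))^7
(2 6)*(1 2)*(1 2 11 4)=(1 11 4)(2 6)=[0, 11, 6, 3, 1, 5, 2, 7, 8, 9, 10, 4]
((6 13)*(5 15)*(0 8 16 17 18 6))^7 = (18)(5 15)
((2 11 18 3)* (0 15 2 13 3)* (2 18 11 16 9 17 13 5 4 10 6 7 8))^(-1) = ((0 15 18)(2 16 9 17 13 3 5 4 10 6 7 8))^(-1) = (0 18 15)(2 8 7 6 10 4 5 3 13 17 9 16)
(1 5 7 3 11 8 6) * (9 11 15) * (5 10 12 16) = (1 10 12 16 5 7 3 15 9 11 8 6) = [0, 10, 2, 15, 4, 7, 1, 3, 6, 11, 12, 8, 16, 13, 14, 9, 5]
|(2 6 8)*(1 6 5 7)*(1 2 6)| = |(2 5 7)(6 8)| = 6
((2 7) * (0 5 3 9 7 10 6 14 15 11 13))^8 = (0 14 7)(2 5 15)(3 11 10)(6 9 13)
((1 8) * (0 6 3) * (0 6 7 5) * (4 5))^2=((0 7 4 5)(1 8)(3 6))^2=(8)(0 4)(5 7)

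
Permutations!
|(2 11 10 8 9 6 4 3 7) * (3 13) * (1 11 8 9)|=11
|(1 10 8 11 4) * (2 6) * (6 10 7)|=|(1 7 6 2 10 8 11 4)|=8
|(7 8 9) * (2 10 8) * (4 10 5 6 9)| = 15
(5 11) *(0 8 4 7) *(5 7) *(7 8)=(0 7)(4 5 11 8)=[7, 1, 2, 3, 5, 11, 6, 0, 4, 9, 10, 8]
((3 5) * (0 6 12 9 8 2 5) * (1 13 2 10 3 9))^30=((0 6 12 1 13 2 5 9 8 10 3))^30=(0 8 2 12 3 9 13 6 10 5 1)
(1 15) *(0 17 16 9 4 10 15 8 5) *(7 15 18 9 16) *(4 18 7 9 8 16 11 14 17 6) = [6, 16, 2, 3, 10, 0, 4, 15, 5, 18, 7, 14, 12, 13, 17, 1, 11, 9, 8] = (0 6 4 10 7 15 1 16 11 14 17 9 18 8 5)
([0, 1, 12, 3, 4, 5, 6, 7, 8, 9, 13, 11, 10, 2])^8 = [0, 1, 2, 3, 4, 5, 6, 7, 8, 9, 10, 11, 12, 13]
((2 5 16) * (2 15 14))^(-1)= ((2 5 16 15 14))^(-1)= (2 14 15 16 5)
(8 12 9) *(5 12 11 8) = (5 12 9)(8 11) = [0, 1, 2, 3, 4, 12, 6, 7, 11, 5, 10, 8, 9]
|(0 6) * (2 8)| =|(0 6)(2 8)| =2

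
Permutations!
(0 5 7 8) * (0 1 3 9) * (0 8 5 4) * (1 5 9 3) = (0 4)(5 7 9 8) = [4, 1, 2, 3, 0, 7, 6, 9, 5, 8]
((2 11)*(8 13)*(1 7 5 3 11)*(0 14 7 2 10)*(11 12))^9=(0 14 7 5 3 12 11 10)(1 2)(8 13)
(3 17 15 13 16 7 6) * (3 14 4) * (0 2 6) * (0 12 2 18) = (0 18)(2 6 14 4 3 17 15 13 16 7 12) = [18, 1, 6, 17, 3, 5, 14, 12, 8, 9, 10, 11, 2, 16, 4, 13, 7, 15, 0]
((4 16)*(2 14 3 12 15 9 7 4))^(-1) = (2 16 4 7 9 15 12 3 14)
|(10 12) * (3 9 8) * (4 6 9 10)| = |(3 10 12 4 6 9 8)| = 7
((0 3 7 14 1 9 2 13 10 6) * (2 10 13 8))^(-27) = (0 9 7 6 1 3 10 14)(2 8)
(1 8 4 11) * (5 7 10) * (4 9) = (1 8 9 4 11)(5 7 10) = [0, 8, 2, 3, 11, 7, 6, 10, 9, 4, 5, 1]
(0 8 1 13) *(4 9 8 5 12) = (0 5 12 4 9 8 1 13) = [5, 13, 2, 3, 9, 12, 6, 7, 1, 8, 10, 11, 4, 0]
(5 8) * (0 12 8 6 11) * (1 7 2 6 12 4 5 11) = (0 4 5 12 8 11)(1 7 2 6) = [4, 7, 6, 3, 5, 12, 1, 2, 11, 9, 10, 0, 8]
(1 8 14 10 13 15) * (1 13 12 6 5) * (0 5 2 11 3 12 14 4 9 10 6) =[5, 8, 11, 12, 9, 1, 2, 7, 4, 10, 14, 3, 0, 15, 6, 13] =(0 5 1 8 4 9 10 14 6 2 11 3 12)(13 15)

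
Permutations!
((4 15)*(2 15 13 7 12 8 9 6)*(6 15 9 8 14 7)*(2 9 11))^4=(4 15 9 6 13)(7 12 14)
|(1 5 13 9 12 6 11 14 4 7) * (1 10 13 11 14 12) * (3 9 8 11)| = 36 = |(1 5 3 9)(4 7 10 13 8 11 12 6 14)|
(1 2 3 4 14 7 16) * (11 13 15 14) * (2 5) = (1 5 2 3 4 11 13 15 14 7 16) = [0, 5, 3, 4, 11, 2, 6, 16, 8, 9, 10, 13, 12, 15, 7, 14, 1]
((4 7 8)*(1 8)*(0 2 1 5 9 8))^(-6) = (4 8 9 5 7)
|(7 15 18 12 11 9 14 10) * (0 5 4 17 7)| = |(0 5 4 17 7 15 18 12 11 9 14 10)| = 12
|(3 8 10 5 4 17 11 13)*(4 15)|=9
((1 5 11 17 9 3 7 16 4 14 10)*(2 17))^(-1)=((1 5 11 2 17 9 3 7 16 4 14 10))^(-1)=(1 10 14 4 16 7 3 9 17 2 11 5)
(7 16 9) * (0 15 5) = (0 15 5)(7 16 9) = [15, 1, 2, 3, 4, 0, 6, 16, 8, 7, 10, 11, 12, 13, 14, 5, 9]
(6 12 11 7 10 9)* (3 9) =[0, 1, 2, 9, 4, 5, 12, 10, 8, 6, 3, 7, 11] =(3 9 6 12 11 7 10)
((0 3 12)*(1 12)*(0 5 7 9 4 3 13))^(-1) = (0 13)(1 3 4 9 7 5 12)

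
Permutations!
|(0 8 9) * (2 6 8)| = 5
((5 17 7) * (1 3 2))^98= ((1 3 2)(5 17 7))^98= (1 2 3)(5 7 17)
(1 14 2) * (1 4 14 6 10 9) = (1 6 10 9)(2 4 14) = [0, 6, 4, 3, 14, 5, 10, 7, 8, 1, 9, 11, 12, 13, 2]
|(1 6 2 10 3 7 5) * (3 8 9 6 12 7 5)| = |(1 12 7 3 5)(2 10 8 9 6)| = 5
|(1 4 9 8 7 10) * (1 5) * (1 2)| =|(1 4 9 8 7 10 5 2)| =8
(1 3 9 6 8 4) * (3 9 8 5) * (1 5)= (1 9 6)(3 8 4 5)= [0, 9, 2, 8, 5, 3, 1, 7, 4, 6]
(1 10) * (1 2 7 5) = (1 10 2 7 5) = [0, 10, 7, 3, 4, 1, 6, 5, 8, 9, 2]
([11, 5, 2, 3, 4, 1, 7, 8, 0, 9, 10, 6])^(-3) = (0 6 8 11 7)(1 5)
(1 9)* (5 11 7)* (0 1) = [1, 9, 2, 3, 4, 11, 6, 5, 8, 0, 10, 7] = (0 1 9)(5 11 7)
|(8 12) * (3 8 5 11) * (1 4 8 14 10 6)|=|(1 4 8 12 5 11 3 14 10 6)|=10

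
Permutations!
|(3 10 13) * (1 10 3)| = |(1 10 13)| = 3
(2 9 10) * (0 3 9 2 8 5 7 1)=(0 3 9 10 8 5 7 1)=[3, 0, 2, 9, 4, 7, 6, 1, 5, 10, 8]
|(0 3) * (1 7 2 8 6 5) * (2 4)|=|(0 3)(1 7 4 2 8 6 5)|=14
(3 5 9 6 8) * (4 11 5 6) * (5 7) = (3 6 8)(4 11 7 5 9) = [0, 1, 2, 6, 11, 9, 8, 5, 3, 4, 10, 7]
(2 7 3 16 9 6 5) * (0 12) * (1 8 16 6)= (0 12)(1 8 16 9)(2 7 3 6 5)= [12, 8, 7, 6, 4, 2, 5, 3, 16, 1, 10, 11, 0, 13, 14, 15, 9]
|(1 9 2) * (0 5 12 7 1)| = |(0 5 12 7 1 9 2)| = 7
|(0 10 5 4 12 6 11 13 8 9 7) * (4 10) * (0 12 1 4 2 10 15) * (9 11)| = 60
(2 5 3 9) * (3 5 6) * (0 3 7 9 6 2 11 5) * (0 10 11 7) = (0 3 6)(5 10 11)(7 9) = [3, 1, 2, 6, 4, 10, 0, 9, 8, 7, 11, 5]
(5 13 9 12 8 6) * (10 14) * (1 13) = [0, 13, 2, 3, 4, 1, 5, 7, 6, 12, 14, 11, 8, 9, 10] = (1 13 9 12 8 6 5)(10 14)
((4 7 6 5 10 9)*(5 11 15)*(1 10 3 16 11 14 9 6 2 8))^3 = (1 14 7)(2 10 9)(3 15 16 5 11)(4 8 6)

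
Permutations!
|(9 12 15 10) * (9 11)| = 5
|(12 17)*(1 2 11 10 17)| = |(1 2 11 10 17 12)| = 6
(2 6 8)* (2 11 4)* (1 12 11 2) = (1 12 11 4)(2 6 8) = [0, 12, 6, 3, 1, 5, 8, 7, 2, 9, 10, 4, 11]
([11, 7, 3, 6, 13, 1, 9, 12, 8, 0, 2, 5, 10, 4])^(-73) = [7, 2, 0, 11, 13, 10, 5, 3, 8, 1, 9, 12, 6, 4]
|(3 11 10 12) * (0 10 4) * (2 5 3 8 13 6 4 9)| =35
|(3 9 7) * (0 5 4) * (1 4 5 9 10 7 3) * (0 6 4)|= 6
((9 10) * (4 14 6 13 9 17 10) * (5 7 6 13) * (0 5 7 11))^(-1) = (0 11 5)(4 9 13 14)(6 7)(10 17)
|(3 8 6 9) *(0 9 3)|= 6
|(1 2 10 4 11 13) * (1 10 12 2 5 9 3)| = |(1 5 9 3)(2 12)(4 11 13 10)| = 4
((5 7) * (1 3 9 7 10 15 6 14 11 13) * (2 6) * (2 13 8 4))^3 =(1 7 15 3 5 13 9 10)(2 11)(4 14)(6 8)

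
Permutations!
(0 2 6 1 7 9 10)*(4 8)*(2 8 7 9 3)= [8, 9, 6, 2, 7, 5, 1, 3, 4, 10, 0]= (0 8 4 7 3 2 6 1 9 10)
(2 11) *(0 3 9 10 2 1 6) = [3, 6, 11, 9, 4, 5, 0, 7, 8, 10, 2, 1] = (0 3 9 10 2 11 1 6)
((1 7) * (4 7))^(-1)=((1 4 7))^(-1)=(1 7 4)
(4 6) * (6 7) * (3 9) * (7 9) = (3 7 6 4 9) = [0, 1, 2, 7, 9, 5, 4, 6, 8, 3]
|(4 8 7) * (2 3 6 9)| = 12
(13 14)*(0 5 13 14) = [5, 1, 2, 3, 4, 13, 6, 7, 8, 9, 10, 11, 12, 0, 14] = (14)(0 5 13)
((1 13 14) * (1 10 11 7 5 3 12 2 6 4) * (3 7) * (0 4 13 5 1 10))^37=((0 4 10 11 3 12 2 6 13 14)(1 5 7))^37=(0 6 3 4 13 12 10 14 2 11)(1 5 7)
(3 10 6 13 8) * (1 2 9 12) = (1 2 9 12)(3 10 6 13 8) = [0, 2, 9, 10, 4, 5, 13, 7, 3, 12, 6, 11, 1, 8]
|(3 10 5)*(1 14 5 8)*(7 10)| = |(1 14 5 3 7 10 8)| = 7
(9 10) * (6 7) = [0, 1, 2, 3, 4, 5, 7, 6, 8, 10, 9] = (6 7)(9 10)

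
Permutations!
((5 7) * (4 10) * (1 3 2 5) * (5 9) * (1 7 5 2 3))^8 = ((2 9)(4 10))^8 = (10)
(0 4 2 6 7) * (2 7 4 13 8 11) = [13, 1, 6, 3, 7, 5, 4, 0, 11, 9, 10, 2, 12, 8] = (0 13 8 11 2 6 4 7)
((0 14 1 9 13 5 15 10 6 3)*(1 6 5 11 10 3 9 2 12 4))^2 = ((0 14 6 9 13 11 10 5 15 3)(1 2 12 4))^2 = (0 6 13 10 15)(1 12)(2 4)(3 14 9 11 5)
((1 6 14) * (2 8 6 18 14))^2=(1 14 18)(2 6 8)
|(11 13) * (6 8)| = 2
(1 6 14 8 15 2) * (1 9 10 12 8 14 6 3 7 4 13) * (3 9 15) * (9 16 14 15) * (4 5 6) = (1 16 14 15 2 9 10 12 8 3 7 5 6 4 13) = [0, 16, 9, 7, 13, 6, 4, 5, 3, 10, 12, 11, 8, 1, 15, 2, 14]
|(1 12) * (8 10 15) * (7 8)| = 4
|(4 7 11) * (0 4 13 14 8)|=7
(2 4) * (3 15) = (2 4)(3 15) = [0, 1, 4, 15, 2, 5, 6, 7, 8, 9, 10, 11, 12, 13, 14, 3]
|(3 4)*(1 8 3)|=4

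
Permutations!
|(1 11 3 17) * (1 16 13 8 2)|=8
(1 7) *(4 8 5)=(1 7)(4 8 5)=[0, 7, 2, 3, 8, 4, 6, 1, 5]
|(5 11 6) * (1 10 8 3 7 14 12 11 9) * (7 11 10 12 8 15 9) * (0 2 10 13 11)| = 15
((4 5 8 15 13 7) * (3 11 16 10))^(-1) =(3 10 16 11)(4 7 13 15 8 5)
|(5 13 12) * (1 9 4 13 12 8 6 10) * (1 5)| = 9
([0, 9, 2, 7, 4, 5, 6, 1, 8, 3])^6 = (1 3)(7 9)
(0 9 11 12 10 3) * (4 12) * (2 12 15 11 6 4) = (0 9 6 4 15 11 2 12 10 3) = [9, 1, 12, 0, 15, 5, 4, 7, 8, 6, 3, 2, 10, 13, 14, 11]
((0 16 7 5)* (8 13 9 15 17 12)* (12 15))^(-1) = ((0 16 7 5)(8 13 9 12)(15 17))^(-1) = (0 5 7 16)(8 12 9 13)(15 17)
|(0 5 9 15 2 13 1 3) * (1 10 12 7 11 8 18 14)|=|(0 5 9 15 2 13 10 12 7 11 8 18 14 1 3)|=15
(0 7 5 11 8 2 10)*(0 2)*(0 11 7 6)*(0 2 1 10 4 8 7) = (0 6 2 4 8 11 7 5)(1 10) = [6, 10, 4, 3, 8, 0, 2, 5, 11, 9, 1, 7]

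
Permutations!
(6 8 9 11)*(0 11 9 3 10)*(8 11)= (0 8 3 10)(6 11)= [8, 1, 2, 10, 4, 5, 11, 7, 3, 9, 0, 6]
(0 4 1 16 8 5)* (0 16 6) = (0 4 1 6)(5 16 8) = [4, 6, 2, 3, 1, 16, 0, 7, 5, 9, 10, 11, 12, 13, 14, 15, 8]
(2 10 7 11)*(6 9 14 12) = [0, 1, 10, 3, 4, 5, 9, 11, 8, 14, 7, 2, 6, 13, 12] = (2 10 7 11)(6 9 14 12)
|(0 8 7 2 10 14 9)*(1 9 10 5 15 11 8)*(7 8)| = |(0 1 9)(2 5 15 11 7)(10 14)| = 30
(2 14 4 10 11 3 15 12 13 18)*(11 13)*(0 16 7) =(0 16 7)(2 14 4 10 13 18)(3 15 12 11) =[16, 1, 14, 15, 10, 5, 6, 0, 8, 9, 13, 3, 11, 18, 4, 12, 7, 17, 2]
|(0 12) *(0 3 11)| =4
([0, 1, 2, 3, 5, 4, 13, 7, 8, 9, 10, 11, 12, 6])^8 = [0, 1, 2, 3, 4, 5, 6, 7, 8, 9, 10, 11, 12, 13]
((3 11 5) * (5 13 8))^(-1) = ((3 11 13 8 5))^(-1) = (3 5 8 13 11)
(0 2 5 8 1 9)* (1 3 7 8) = (0 2 5 1 9)(3 7 8) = [2, 9, 5, 7, 4, 1, 6, 8, 3, 0]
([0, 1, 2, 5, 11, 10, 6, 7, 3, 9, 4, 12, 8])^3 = [0, 1, 2, 4, 8, 11, 6, 7, 10, 9, 12, 3, 5]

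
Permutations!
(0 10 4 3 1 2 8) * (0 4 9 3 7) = (0 10 9 3 1 2 8 4 7) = [10, 2, 8, 1, 7, 5, 6, 0, 4, 3, 9]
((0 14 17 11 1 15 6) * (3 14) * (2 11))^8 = ((0 3 14 17 2 11 1 15 6))^8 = (0 6 15 1 11 2 17 14 3)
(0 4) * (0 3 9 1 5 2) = (0 4 3 9 1 5 2) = [4, 5, 0, 9, 3, 2, 6, 7, 8, 1]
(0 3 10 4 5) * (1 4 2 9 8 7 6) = (0 3 10 2 9 8 7 6 1 4 5) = [3, 4, 9, 10, 5, 0, 1, 6, 7, 8, 2]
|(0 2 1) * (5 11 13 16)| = 12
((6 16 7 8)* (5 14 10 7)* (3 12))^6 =((3 12)(5 14 10 7 8 6 16))^6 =(5 16 6 8 7 10 14)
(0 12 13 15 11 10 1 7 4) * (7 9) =[12, 9, 2, 3, 0, 5, 6, 4, 8, 7, 1, 10, 13, 15, 14, 11] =(0 12 13 15 11 10 1 9 7 4)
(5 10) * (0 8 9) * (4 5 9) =(0 8 4 5 10 9) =[8, 1, 2, 3, 5, 10, 6, 7, 4, 0, 9]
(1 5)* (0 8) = [8, 5, 2, 3, 4, 1, 6, 7, 0] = (0 8)(1 5)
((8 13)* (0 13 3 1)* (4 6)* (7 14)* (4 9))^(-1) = ((0 13 8 3 1)(4 6 9)(7 14))^(-1) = (0 1 3 8 13)(4 9 6)(7 14)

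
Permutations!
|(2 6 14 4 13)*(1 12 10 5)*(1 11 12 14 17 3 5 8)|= 13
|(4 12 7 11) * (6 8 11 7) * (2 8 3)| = 7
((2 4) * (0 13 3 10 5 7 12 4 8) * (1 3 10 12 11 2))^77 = ((0 13 10 5 7 11 2 8)(1 3 12 4))^77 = (0 11 10 8 7 13 2 5)(1 3 12 4)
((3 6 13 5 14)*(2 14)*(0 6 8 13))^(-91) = (0 6)(2 5 13 8 3 14)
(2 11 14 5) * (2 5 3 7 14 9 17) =[0, 1, 11, 7, 4, 5, 6, 14, 8, 17, 10, 9, 12, 13, 3, 15, 16, 2] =(2 11 9 17)(3 7 14)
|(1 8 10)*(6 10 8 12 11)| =5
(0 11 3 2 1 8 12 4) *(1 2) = (0 11 3 1 8 12 4) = [11, 8, 2, 1, 0, 5, 6, 7, 12, 9, 10, 3, 4]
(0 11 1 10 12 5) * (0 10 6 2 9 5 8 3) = (0 11 1 6 2 9 5 10 12 8 3) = [11, 6, 9, 0, 4, 10, 2, 7, 3, 5, 12, 1, 8]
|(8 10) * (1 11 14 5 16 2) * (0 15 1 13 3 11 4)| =28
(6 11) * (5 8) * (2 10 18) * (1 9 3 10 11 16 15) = (1 9 3 10 18 2 11 6 16 15)(5 8) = [0, 9, 11, 10, 4, 8, 16, 7, 5, 3, 18, 6, 12, 13, 14, 1, 15, 17, 2]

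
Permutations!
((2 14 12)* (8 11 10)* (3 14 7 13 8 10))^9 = (2 7 13 8 11 3 14 12)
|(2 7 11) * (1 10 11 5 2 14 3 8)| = 6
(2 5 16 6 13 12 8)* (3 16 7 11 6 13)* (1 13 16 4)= (16)(1 13 12 8 2 5 7 11 6 3 4)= [0, 13, 5, 4, 1, 7, 3, 11, 2, 9, 10, 6, 8, 12, 14, 15, 16]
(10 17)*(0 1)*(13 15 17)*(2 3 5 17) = (0 1)(2 3 5 17 10 13 15) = [1, 0, 3, 5, 4, 17, 6, 7, 8, 9, 13, 11, 12, 15, 14, 2, 16, 10]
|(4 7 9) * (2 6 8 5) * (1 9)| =|(1 9 4 7)(2 6 8 5)| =4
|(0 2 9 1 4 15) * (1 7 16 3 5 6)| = 11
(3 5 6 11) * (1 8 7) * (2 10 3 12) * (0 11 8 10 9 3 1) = (0 11 12 2 9 3 5 6 8 7)(1 10) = [11, 10, 9, 5, 4, 6, 8, 0, 7, 3, 1, 12, 2]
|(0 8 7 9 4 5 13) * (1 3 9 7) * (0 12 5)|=6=|(0 8 1 3 9 4)(5 13 12)|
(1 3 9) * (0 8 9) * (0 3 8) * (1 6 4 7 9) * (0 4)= (0 4 7 9 6)(1 8)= [4, 8, 2, 3, 7, 5, 0, 9, 1, 6]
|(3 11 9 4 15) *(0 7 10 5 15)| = |(0 7 10 5 15 3 11 9 4)| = 9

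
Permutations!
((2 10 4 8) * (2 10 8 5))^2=((2 8 10 4 5))^2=(2 10 5 8 4)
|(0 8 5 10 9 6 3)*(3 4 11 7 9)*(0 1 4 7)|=|(0 8 5 10 3 1 4 11)(6 7 9)|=24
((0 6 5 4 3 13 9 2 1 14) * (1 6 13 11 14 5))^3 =((0 13 9 2 6 1 5 4 3 11 14))^3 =(0 2 5 11 13 6 4 14 9 1 3)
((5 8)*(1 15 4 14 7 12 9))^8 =(1 15 4 14 7 12 9)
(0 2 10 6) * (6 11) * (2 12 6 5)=(0 12 6)(2 10 11 5)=[12, 1, 10, 3, 4, 2, 0, 7, 8, 9, 11, 5, 6]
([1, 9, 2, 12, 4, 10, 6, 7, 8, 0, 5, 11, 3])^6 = [0, 1, 2, 3, 4, 5, 6, 7, 8, 9, 10, 11, 12]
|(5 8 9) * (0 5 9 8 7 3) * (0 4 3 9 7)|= 2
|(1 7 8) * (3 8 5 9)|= |(1 7 5 9 3 8)|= 6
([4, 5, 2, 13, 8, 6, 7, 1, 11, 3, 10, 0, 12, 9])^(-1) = (0 11 8 4)(1 7 6 5)(3 9 13)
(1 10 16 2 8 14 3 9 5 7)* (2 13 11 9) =(1 10 16 13 11 9 5 7)(2 8 14 3) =[0, 10, 8, 2, 4, 7, 6, 1, 14, 5, 16, 9, 12, 11, 3, 15, 13]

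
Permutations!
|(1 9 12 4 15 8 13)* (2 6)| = |(1 9 12 4 15 8 13)(2 6)| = 14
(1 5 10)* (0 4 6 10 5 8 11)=(0 4 6 10 1 8 11)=[4, 8, 2, 3, 6, 5, 10, 7, 11, 9, 1, 0]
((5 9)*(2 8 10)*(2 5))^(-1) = ((2 8 10 5 9))^(-1) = (2 9 5 10 8)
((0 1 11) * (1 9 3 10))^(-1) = (0 11 1 10 3 9)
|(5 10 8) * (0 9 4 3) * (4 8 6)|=8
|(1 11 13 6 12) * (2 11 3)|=|(1 3 2 11 13 6 12)|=7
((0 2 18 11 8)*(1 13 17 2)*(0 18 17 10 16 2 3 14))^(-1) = ((0 1 13 10 16 2 17 3 14)(8 18 11))^(-1) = (0 14 3 17 2 16 10 13 1)(8 11 18)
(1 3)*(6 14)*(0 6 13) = [6, 3, 2, 1, 4, 5, 14, 7, 8, 9, 10, 11, 12, 0, 13] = (0 6 14 13)(1 3)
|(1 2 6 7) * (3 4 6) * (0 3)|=|(0 3 4 6 7 1 2)|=7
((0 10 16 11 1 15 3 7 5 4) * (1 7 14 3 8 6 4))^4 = ((0 10 16 11 7 5 1 15 8 6 4)(3 14))^4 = (0 7 8 10 5 6 16 1 4 11 15)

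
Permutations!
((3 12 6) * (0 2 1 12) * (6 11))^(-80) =((0 2 1 12 11 6 3))^(-80) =(0 11 2 6 1 3 12)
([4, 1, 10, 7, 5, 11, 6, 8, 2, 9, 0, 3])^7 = [2, 1, 7, 5, 10, 0, 6, 11, 3, 9, 8, 4]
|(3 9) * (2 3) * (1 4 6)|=3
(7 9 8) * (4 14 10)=(4 14 10)(7 9 8)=[0, 1, 2, 3, 14, 5, 6, 9, 7, 8, 4, 11, 12, 13, 10]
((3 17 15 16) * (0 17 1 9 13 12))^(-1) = (0 12 13 9 1 3 16 15 17)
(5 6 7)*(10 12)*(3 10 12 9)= (12)(3 10 9)(5 6 7)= [0, 1, 2, 10, 4, 6, 7, 5, 8, 3, 9, 11, 12]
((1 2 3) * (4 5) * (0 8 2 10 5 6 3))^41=(0 2 8)(1 3 6 4 5 10)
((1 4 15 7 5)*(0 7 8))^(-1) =(0 8 15 4 1 5 7)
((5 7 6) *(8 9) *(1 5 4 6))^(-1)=(1 7 5)(4 6)(8 9)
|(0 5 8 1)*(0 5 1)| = |(0 1 5 8)| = 4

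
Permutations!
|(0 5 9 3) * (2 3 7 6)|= |(0 5 9 7 6 2 3)|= 7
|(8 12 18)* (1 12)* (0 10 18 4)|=7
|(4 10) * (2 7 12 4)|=|(2 7 12 4 10)|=5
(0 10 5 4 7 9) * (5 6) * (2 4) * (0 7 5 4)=(0 10 6 4 5 2)(7 9)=[10, 1, 0, 3, 5, 2, 4, 9, 8, 7, 6]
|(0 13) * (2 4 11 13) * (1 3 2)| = |(0 1 3 2 4 11 13)| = 7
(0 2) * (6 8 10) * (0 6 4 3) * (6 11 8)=(0 2 11 8 10 4 3)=[2, 1, 11, 0, 3, 5, 6, 7, 10, 9, 4, 8]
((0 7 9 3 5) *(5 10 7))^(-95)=(0 5)(3 10 7 9)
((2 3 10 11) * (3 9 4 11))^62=(2 4)(9 11)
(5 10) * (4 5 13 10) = [0, 1, 2, 3, 5, 4, 6, 7, 8, 9, 13, 11, 12, 10] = (4 5)(10 13)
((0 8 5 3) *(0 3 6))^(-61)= (0 6 5 8)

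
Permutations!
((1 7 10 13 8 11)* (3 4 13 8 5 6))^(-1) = ((1 7 10 8 11)(3 4 13 5 6))^(-1) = (1 11 8 10 7)(3 6 5 13 4)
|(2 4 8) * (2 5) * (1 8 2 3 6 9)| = 6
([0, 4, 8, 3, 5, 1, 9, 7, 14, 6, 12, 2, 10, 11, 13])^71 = [0, 5, 8, 3, 1, 4, 9, 7, 14, 6, 12, 2, 10, 11, 13]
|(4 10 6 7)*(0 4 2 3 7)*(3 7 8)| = |(0 4 10 6)(2 7)(3 8)| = 4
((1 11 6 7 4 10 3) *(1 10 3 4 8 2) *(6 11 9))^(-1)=(11)(1 2 8 7 6 9)(3 4 10)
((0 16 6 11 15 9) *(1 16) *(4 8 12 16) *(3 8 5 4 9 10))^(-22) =(0 9 1)(3 12 6 15)(8 16 11 10)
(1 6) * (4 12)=(1 6)(4 12)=[0, 6, 2, 3, 12, 5, 1, 7, 8, 9, 10, 11, 4]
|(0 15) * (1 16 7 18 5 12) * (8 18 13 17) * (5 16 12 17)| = |(0 15)(1 12)(5 17 8 18 16 7 13)| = 14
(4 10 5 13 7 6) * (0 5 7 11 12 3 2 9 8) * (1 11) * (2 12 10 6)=(0 5 13 1 11 10 7 2 9 8)(3 12)(4 6)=[5, 11, 9, 12, 6, 13, 4, 2, 0, 8, 7, 10, 3, 1]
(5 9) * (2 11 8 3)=(2 11 8 3)(5 9)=[0, 1, 11, 2, 4, 9, 6, 7, 3, 5, 10, 8]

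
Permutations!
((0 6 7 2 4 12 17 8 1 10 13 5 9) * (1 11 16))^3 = (0 2 17 16 13)(1 5 6 4 8)(7 12 11 10 9)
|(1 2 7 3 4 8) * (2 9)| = 7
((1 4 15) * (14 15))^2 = (1 14)(4 15)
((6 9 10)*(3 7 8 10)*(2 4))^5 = ((2 4)(3 7 8 10 6 9))^5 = (2 4)(3 9 6 10 8 7)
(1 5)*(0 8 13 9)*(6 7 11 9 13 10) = (13)(0 8 10 6 7 11 9)(1 5) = [8, 5, 2, 3, 4, 1, 7, 11, 10, 0, 6, 9, 12, 13]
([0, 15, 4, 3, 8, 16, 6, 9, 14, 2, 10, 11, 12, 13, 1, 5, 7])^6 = [0, 2, 5, 3, 16, 8, 6, 1, 7, 15, 10, 11, 12, 13, 9, 4, 14]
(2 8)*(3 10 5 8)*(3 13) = (2 13 3 10 5 8) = [0, 1, 13, 10, 4, 8, 6, 7, 2, 9, 5, 11, 12, 3]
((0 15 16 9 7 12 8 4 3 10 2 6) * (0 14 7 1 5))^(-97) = (0 5 1 9 16 15)(2 14 12 4 10 6 7 8 3)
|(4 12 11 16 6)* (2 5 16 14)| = 8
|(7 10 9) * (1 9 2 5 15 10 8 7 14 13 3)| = |(1 9 14 13 3)(2 5 15 10)(7 8)| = 20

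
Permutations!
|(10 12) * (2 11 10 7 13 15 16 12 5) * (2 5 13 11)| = 7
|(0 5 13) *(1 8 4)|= |(0 5 13)(1 8 4)|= 3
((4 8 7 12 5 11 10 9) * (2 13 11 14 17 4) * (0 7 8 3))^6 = ((0 7 12 5 14 17 4 3)(2 13 11 10 9))^6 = (0 4 14 12)(2 13 11 10 9)(3 17 5 7)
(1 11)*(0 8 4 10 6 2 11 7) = (0 8 4 10 6 2 11 1 7) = [8, 7, 11, 3, 10, 5, 2, 0, 4, 9, 6, 1]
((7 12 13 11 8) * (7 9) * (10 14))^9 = ((7 12 13 11 8 9)(10 14))^9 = (7 11)(8 12)(9 13)(10 14)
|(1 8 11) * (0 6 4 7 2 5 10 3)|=|(0 6 4 7 2 5 10 3)(1 8 11)|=24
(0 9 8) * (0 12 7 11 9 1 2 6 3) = (0 1 2 6 3)(7 11 9 8 12) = [1, 2, 6, 0, 4, 5, 3, 11, 12, 8, 10, 9, 7]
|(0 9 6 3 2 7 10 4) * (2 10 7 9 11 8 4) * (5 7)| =|(0 11 8 4)(2 9 6 3 10)(5 7)| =20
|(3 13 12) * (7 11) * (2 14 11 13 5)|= |(2 14 11 7 13 12 3 5)|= 8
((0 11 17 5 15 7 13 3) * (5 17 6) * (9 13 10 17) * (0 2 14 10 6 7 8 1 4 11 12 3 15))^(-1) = ((0 12 3 2 14 10 17 9 13 15 8 1 4 11 7 6 5))^(-1) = (0 5 6 7 11 4 1 8 15 13 9 17 10 14 2 3 12)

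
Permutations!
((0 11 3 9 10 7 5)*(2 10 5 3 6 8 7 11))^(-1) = (0 5 9 3 7 8 6 11 10 2)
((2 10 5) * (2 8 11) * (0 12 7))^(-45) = (12)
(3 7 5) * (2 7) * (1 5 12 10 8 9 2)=(1 5 3)(2 7 12 10 8 9)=[0, 5, 7, 1, 4, 3, 6, 12, 9, 2, 8, 11, 10]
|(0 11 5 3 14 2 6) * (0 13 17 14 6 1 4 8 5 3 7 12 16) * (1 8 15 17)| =|(0 11 3 6 13 1 4 15 17 14 2 8 5 7 12 16)| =16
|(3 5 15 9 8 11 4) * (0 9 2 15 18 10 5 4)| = |(0 9 8 11)(2 15)(3 4)(5 18 10)| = 12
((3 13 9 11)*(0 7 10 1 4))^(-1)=(0 4 1 10 7)(3 11 9 13)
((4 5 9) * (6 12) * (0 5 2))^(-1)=((0 5 9 4 2)(6 12))^(-1)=(0 2 4 9 5)(6 12)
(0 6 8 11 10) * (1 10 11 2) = (11)(0 6 8 2 1 10) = [6, 10, 1, 3, 4, 5, 8, 7, 2, 9, 0, 11]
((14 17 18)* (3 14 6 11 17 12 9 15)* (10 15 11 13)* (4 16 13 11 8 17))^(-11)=(3 9 18 4 10 14 8 6 16 15 12 17 11 13)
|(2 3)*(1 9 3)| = 4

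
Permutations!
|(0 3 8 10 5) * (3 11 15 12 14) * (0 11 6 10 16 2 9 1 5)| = 33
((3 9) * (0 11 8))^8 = ((0 11 8)(3 9))^8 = (0 8 11)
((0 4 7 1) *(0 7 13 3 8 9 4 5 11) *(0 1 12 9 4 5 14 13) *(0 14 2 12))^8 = (3 14 8 13 4)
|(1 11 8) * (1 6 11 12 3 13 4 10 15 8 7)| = 11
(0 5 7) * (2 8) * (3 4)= [5, 1, 8, 4, 3, 7, 6, 0, 2]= (0 5 7)(2 8)(3 4)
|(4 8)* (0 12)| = 2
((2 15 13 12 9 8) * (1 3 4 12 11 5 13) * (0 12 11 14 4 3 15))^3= ((0 12 9 8 2)(1 15)(4 11 5 13 14))^3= (0 8 12 2 9)(1 15)(4 13 11 14 5)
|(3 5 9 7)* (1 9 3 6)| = |(1 9 7 6)(3 5)| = 4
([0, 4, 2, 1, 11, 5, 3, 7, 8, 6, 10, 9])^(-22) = (1 11 6)(3 4 9)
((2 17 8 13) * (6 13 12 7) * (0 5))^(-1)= (0 5)(2 13 6 7 12 8 17)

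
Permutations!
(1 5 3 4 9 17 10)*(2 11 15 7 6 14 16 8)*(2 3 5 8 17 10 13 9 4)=[0, 8, 11, 2, 4, 5, 14, 6, 3, 10, 1, 15, 12, 9, 16, 7, 17, 13]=(1 8 3 2 11 15 7 6 14 16 17 13 9 10)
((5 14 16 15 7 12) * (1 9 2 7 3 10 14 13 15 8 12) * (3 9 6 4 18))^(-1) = ((1 6 4 18 3 10 14 16 8 12 5 13 15 9 2 7))^(-1) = (1 7 2 9 15 13 5 12 8 16 14 10 3 18 4 6)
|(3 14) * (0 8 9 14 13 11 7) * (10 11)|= 9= |(0 8 9 14 3 13 10 11 7)|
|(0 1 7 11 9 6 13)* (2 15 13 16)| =|(0 1 7 11 9 6 16 2 15 13)| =10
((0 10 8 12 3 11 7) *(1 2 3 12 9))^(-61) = (12)(0 8 1 3 7 10 9 2 11)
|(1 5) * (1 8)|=|(1 5 8)|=3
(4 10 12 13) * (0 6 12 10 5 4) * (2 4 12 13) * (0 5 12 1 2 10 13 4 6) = (1 2 6 4 12 10 13 5) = [0, 2, 6, 3, 12, 1, 4, 7, 8, 9, 13, 11, 10, 5]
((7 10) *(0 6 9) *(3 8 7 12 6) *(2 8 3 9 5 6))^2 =(2 7 12 8 10)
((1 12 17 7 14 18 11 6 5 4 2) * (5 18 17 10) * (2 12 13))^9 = ((1 13 2)(4 12 10 5)(6 18 11)(7 14 17))^9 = (18)(4 12 10 5)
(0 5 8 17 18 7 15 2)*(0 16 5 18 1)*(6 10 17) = [18, 0, 16, 3, 4, 8, 10, 15, 6, 9, 17, 11, 12, 13, 14, 2, 5, 1, 7] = (0 18 7 15 2 16 5 8 6 10 17 1)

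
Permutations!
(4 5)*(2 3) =(2 3)(4 5) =[0, 1, 3, 2, 5, 4]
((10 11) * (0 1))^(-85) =((0 1)(10 11))^(-85) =(0 1)(10 11)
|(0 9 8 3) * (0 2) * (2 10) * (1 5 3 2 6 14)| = 12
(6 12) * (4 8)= (4 8)(6 12)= [0, 1, 2, 3, 8, 5, 12, 7, 4, 9, 10, 11, 6]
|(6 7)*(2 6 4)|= |(2 6 7 4)|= 4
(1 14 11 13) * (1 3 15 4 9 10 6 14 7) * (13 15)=(1 7)(3 13)(4 9 10 6 14 11 15)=[0, 7, 2, 13, 9, 5, 14, 1, 8, 10, 6, 15, 12, 3, 11, 4]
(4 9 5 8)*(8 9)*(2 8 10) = (2 8 4 10)(5 9) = [0, 1, 8, 3, 10, 9, 6, 7, 4, 5, 2]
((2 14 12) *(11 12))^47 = (2 12 11 14)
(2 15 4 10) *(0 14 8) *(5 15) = (0 14 8)(2 5 15 4 10) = [14, 1, 5, 3, 10, 15, 6, 7, 0, 9, 2, 11, 12, 13, 8, 4]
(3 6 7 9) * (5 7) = (3 6 5 7 9) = [0, 1, 2, 6, 4, 7, 5, 9, 8, 3]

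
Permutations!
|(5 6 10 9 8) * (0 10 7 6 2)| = |(0 10 9 8 5 2)(6 7)| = 6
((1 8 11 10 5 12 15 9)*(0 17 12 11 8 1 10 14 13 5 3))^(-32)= (0 15 3 12 10 17 9)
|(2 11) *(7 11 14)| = 4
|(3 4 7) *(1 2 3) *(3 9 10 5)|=|(1 2 9 10 5 3 4 7)|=8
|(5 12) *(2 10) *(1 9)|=|(1 9)(2 10)(5 12)|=2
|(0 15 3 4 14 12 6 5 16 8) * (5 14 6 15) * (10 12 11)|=8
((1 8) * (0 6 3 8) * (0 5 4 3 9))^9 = (9)(1 8 3 4 5)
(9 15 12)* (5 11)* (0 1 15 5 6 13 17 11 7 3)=(0 1 15 12 9 5 7 3)(6 13 17 11)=[1, 15, 2, 0, 4, 7, 13, 3, 8, 5, 10, 6, 9, 17, 14, 12, 16, 11]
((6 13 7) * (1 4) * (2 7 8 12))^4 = (2 8 6)(7 12 13)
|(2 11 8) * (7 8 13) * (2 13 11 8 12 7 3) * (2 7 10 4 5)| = 9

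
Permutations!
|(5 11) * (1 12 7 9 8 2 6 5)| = 9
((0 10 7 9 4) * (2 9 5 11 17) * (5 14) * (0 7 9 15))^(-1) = (0 15 2 17 11 5 14 7 4 9 10)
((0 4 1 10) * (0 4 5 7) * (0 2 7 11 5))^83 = ((1 10 4)(2 7)(5 11))^83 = (1 4 10)(2 7)(5 11)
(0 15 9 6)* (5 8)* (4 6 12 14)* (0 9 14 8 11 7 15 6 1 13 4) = (0 6 9 12 8 5 11 7 15 14)(1 13 4) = [6, 13, 2, 3, 1, 11, 9, 15, 5, 12, 10, 7, 8, 4, 0, 14]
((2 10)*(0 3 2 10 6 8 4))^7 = (10)(0 3 2 6 8 4)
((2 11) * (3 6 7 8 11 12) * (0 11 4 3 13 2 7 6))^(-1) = ((0 11 7 8 4 3)(2 12 13))^(-1) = (0 3 4 8 7 11)(2 13 12)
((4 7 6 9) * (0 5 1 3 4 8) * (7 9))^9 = (0 1 4 8 5 3 9)(6 7)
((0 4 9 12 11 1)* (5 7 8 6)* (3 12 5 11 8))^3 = (0 5 12 11 4 7 8 1 9 3 6)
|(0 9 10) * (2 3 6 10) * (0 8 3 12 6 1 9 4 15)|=24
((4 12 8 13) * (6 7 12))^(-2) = (4 8 7)(6 13 12)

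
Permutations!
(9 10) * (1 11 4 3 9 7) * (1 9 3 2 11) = (2 11 4)(7 9 10) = [0, 1, 11, 3, 2, 5, 6, 9, 8, 10, 7, 4]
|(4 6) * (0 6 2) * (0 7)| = 5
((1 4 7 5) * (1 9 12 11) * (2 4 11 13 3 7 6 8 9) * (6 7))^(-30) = (13)(2 7)(4 5)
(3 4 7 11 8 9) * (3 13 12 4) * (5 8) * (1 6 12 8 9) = (1 6 12 4 7 11 5 9 13 8) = [0, 6, 2, 3, 7, 9, 12, 11, 1, 13, 10, 5, 4, 8]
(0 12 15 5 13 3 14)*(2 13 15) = (0 12 2 13 3 14)(5 15) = [12, 1, 13, 14, 4, 15, 6, 7, 8, 9, 10, 11, 2, 3, 0, 5]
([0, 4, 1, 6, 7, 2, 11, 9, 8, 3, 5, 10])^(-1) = [0, 2, 5, 9, 1, 10, 3, 4, 8, 7, 11, 6]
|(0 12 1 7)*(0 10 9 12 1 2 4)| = |(0 1 7 10 9 12 2 4)| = 8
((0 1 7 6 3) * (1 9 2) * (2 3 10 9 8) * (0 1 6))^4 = ((0 8 2 6 10 9 3 1 7))^4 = (0 10 7 6 1 2 3 8 9)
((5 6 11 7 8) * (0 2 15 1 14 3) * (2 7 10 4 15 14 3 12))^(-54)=(0 7 8 5 6 11 10 4 15 1 3)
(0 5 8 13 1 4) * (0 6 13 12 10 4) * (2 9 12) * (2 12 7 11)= [5, 0, 9, 3, 6, 8, 13, 11, 12, 7, 4, 2, 10, 1]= (0 5 8 12 10 4 6 13 1)(2 9 7 11)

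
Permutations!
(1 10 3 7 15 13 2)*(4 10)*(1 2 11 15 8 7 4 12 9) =[0, 12, 2, 4, 10, 5, 6, 8, 7, 1, 3, 15, 9, 11, 14, 13] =(1 12 9)(3 4 10)(7 8)(11 15 13)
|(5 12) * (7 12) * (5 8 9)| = 5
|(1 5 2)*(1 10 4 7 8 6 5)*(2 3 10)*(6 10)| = |(3 6 5)(4 7 8 10)| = 12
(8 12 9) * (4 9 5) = (4 9 8 12 5) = [0, 1, 2, 3, 9, 4, 6, 7, 12, 8, 10, 11, 5]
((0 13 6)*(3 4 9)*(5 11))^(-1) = (0 6 13)(3 9 4)(5 11)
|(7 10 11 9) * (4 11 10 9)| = |(4 11)(7 9)| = 2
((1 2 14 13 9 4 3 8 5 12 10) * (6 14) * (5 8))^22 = ((1 2 6 14 13 9 4 3 5 12 10))^22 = (14)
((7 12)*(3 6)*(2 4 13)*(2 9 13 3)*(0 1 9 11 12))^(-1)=((0 1 9 13 11 12 7)(2 4 3 6))^(-1)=(0 7 12 11 13 9 1)(2 6 3 4)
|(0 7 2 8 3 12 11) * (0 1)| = |(0 7 2 8 3 12 11 1)| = 8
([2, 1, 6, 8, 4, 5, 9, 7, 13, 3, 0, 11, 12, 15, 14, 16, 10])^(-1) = (0 10 16 15 13 8 3 9 6 2)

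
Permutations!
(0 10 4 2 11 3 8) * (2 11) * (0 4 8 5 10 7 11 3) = (0 7 11)(3 5 10 8 4) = [7, 1, 2, 5, 3, 10, 6, 11, 4, 9, 8, 0]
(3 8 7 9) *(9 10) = (3 8 7 10 9) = [0, 1, 2, 8, 4, 5, 6, 10, 7, 3, 9]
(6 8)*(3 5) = (3 5)(6 8) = [0, 1, 2, 5, 4, 3, 8, 7, 6]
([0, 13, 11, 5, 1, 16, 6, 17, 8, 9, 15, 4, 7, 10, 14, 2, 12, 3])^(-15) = (1 4 11 2 15 10 13)(3 12)(5 7)(16 17)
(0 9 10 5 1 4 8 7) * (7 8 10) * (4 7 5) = (0 9 5 1 7)(4 10) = [9, 7, 2, 3, 10, 1, 6, 0, 8, 5, 4]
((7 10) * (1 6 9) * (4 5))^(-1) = (1 9 6)(4 5)(7 10)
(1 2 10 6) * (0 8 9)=(0 8 9)(1 2 10 6)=[8, 2, 10, 3, 4, 5, 1, 7, 9, 0, 6]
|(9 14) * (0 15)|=2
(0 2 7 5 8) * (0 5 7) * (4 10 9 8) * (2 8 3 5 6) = [8, 1, 0, 5, 10, 4, 2, 7, 6, 3, 9] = (0 8 6 2)(3 5 4 10 9)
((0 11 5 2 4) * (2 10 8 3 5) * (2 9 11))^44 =((0 2 4)(3 5 10 8)(9 11))^44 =(11)(0 4 2)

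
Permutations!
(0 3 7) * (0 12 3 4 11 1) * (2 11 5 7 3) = (0 4 5 7 12 2 11 1) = [4, 0, 11, 3, 5, 7, 6, 12, 8, 9, 10, 1, 2]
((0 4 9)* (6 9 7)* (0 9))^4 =((9)(0 4 7 6))^4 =(9)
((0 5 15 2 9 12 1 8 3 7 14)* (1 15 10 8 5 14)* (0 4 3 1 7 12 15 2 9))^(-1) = ((0 14 4 3 12 2)(1 5 10 8)(9 15))^(-1) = (0 2 12 3 4 14)(1 8 10 5)(9 15)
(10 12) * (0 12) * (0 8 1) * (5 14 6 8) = (0 12 10 5 14 6 8 1) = [12, 0, 2, 3, 4, 14, 8, 7, 1, 9, 5, 11, 10, 13, 6]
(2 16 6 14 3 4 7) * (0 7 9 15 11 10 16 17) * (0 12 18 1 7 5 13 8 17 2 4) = (0 5 13 8 17 12 18 1 7 4 9 15 11 10 16 6 14 3) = [5, 7, 2, 0, 9, 13, 14, 4, 17, 15, 16, 10, 18, 8, 3, 11, 6, 12, 1]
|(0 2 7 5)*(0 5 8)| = 4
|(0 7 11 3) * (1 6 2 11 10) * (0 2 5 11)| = |(0 7 10 1 6 5 11 3 2)| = 9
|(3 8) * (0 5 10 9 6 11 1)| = 14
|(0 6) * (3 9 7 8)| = |(0 6)(3 9 7 8)| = 4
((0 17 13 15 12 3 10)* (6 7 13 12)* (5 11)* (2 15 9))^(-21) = (0 10 3 12 17)(2 7)(5 11)(6 9)(13 15) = ((0 17 12 3 10)(2 15 6 7 13 9)(5 11))^(-21)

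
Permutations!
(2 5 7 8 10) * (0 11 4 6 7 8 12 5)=(0 11 4 6 7 12 5 8 10 2)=[11, 1, 0, 3, 6, 8, 7, 12, 10, 9, 2, 4, 5]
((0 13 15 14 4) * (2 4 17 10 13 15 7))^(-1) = ((0 15 14 17 10 13 7 2 4))^(-1) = (0 4 2 7 13 10 17 14 15)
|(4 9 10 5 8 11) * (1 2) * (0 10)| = 14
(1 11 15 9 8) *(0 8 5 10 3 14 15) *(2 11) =(0 8 1 2 11)(3 14 15 9 5 10) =[8, 2, 11, 14, 4, 10, 6, 7, 1, 5, 3, 0, 12, 13, 15, 9]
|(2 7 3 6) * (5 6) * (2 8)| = 6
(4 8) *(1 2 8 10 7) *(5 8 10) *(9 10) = (1 2 9 10 7)(4 5 8) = [0, 2, 9, 3, 5, 8, 6, 1, 4, 10, 7]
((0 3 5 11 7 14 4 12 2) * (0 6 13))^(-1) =(0 13 6 2 12 4 14 7 11 5 3)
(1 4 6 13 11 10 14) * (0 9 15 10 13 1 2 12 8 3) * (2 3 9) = (0 2 12 8 9 15 10 14 3)(1 4 6)(11 13) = [2, 4, 12, 0, 6, 5, 1, 7, 9, 15, 14, 13, 8, 11, 3, 10]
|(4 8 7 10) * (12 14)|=4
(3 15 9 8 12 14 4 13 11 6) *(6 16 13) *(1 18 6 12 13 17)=(1 18 6 3 15 9 8 13 11 16 17)(4 12 14)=[0, 18, 2, 15, 12, 5, 3, 7, 13, 8, 10, 16, 14, 11, 4, 9, 17, 1, 6]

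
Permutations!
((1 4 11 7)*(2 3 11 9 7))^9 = ((1 4 9 7)(2 3 11))^9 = (11)(1 4 9 7)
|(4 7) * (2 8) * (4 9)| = 6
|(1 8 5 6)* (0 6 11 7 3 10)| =9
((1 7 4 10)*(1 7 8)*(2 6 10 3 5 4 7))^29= ((1 8)(2 6 10)(3 5 4))^29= (1 8)(2 10 6)(3 4 5)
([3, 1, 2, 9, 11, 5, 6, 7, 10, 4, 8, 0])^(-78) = (0 9 11 3 4)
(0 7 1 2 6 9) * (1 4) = (0 7 4 1 2 6 9) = [7, 2, 6, 3, 1, 5, 9, 4, 8, 0]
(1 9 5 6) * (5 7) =(1 9 7 5 6) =[0, 9, 2, 3, 4, 6, 1, 5, 8, 7]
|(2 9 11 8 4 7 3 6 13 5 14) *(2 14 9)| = 9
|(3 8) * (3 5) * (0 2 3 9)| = 6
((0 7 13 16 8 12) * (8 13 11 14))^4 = ((0 7 11 14 8 12)(13 16))^4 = (16)(0 8 11)(7 12 14)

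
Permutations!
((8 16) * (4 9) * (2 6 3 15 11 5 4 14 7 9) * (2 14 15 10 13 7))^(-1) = (2 14 4 5 11 15 9 7 13 10 3 6)(8 16)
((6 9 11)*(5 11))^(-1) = (5 9 6 11)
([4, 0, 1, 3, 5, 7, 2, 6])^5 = [2, 6, 7, 3, 1, 0, 5, 4]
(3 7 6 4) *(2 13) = (2 13)(3 7 6 4) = [0, 1, 13, 7, 3, 5, 4, 6, 8, 9, 10, 11, 12, 2]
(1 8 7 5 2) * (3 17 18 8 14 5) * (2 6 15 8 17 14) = (1 2)(3 14 5 6 15 8 7)(17 18) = [0, 2, 1, 14, 4, 6, 15, 3, 7, 9, 10, 11, 12, 13, 5, 8, 16, 18, 17]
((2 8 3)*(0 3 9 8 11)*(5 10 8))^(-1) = ((0 3 2 11)(5 10 8 9))^(-1) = (0 11 2 3)(5 9 8 10)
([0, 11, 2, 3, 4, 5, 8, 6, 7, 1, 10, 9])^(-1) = (1 9 11)(6 7 8)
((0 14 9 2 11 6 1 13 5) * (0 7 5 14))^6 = ((1 13 14 9 2 11 6)(5 7))^6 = (1 6 11 2 9 14 13)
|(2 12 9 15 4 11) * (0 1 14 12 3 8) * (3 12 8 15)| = 28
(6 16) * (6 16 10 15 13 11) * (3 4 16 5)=(3 4 16 5)(6 10 15 13 11)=[0, 1, 2, 4, 16, 3, 10, 7, 8, 9, 15, 6, 12, 11, 14, 13, 5]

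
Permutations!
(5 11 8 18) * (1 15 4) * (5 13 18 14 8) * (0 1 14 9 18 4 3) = [1, 15, 2, 0, 14, 11, 6, 7, 9, 18, 10, 5, 12, 4, 8, 3, 16, 17, 13] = (0 1 15 3)(4 14 8 9 18 13)(5 11)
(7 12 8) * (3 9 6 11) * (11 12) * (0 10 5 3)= (0 10 5 3 9 6 12 8 7 11)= [10, 1, 2, 9, 4, 3, 12, 11, 7, 6, 5, 0, 8]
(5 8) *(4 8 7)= [0, 1, 2, 3, 8, 7, 6, 4, 5]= (4 8 5 7)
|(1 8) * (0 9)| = |(0 9)(1 8)| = 2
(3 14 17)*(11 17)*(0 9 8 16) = (0 9 8 16)(3 14 11 17) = [9, 1, 2, 14, 4, 5, 6, 7, 16, 8, 10, 17, 12, 13, 11, 15, 0, 3]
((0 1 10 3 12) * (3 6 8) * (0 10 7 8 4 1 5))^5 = (0 5)(1 10 8 4 12 7 6 3)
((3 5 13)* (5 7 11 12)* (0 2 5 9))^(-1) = (0 9 12 11 7 3 13 5 2)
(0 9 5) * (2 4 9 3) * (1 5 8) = (0 3 2 4 9 8 1 5) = [3, 5, 4, 2, 9, 0, 6, 7, 1, 8]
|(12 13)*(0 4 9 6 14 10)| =6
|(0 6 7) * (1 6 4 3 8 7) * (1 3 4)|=|(0 1 6 3 8 7)|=6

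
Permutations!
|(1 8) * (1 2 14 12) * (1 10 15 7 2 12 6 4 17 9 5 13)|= |(1 8 12 10 15 7 2 14 6 4 17 9 5 13)|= 14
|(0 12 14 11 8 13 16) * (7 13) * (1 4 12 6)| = |(0 6 1 4 12 14 11 8 7 13 16)| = 11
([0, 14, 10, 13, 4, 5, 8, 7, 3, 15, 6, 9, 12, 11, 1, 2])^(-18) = (15)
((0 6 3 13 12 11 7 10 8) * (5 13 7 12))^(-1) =(0 8 10 7 3 6)(5 13)(11 12)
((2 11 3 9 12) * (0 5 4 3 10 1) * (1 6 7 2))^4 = ((0 5 4 3 9 12 1)(2 11 10 6 7))^4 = (0 9 5 12 4 1 3)(2 7 6 10 11)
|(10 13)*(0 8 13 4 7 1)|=7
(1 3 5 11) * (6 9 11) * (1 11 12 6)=(1 3 5)(6 9 12)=[0, 3, 2, 5, 4, 1, 9, 7, 8, 12, 10, 11, 6]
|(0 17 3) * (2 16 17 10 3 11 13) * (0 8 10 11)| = 6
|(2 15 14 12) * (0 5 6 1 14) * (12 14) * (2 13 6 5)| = |(0 2 15)(1 12 13 6)| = 12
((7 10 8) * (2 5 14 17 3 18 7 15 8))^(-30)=(2 14 3 7)(5 17 18 10)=((2 5 14 17 3 18 7 10)(8 15))^(-30)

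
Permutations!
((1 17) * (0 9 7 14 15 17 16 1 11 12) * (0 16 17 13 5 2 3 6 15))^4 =((0 9 7 14)(1 17 11 12 16)(2 3 6 15 13 5))^4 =(1 16 12 11 17)(2 13 6)(3 5 15)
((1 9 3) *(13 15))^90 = ((1 9 3)(13 15))^90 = (15)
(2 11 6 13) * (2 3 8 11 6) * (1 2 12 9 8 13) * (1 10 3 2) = (2 6 10 3 13)(8 11 12 9) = [0, 1, 6, 13, 4, 5, 10, 7, 11, 8, 3, 12, 9, 2]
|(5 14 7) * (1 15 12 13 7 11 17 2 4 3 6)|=|(1 15 12 13 7 5 14 11 17 2 4 3 6)|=13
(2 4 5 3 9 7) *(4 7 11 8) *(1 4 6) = (1 4 5 3 9 11 8 6)(2 7) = [0, 4, 7, 9, 5, 3, 1, 2, 6, 11, 10, 8]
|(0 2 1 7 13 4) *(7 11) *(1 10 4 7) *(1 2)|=|(0 1 11 2 10 4)(7 13)|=6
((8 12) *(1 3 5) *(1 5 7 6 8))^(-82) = ((1 3 7 6 8 12))^(-82) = (1 7 8)(3 6 12)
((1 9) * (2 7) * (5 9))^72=(9)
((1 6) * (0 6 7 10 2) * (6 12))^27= (0 2 10 7 1 6 12)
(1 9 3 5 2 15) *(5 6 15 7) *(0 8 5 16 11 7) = (0 8 5 2)(1 9 3 6 15)(7 16 11) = [8, 9, 0, 6, 4, 2, 15, 16, 5, 3, 10, 7, 12, 13, 14, 1, 11]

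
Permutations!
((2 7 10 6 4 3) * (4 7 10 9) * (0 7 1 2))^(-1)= ((0 7 9 4 3)(1 2 10 6))^(-1)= (0 3 4 9 7)(1 6 10 2)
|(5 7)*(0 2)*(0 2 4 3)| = 6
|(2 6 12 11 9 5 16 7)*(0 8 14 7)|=|(0 8 14 7 2 6 12 11 9 5 16)|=11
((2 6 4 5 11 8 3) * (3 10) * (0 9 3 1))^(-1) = (0 1 10 8 11 5 4 6 2 3 9)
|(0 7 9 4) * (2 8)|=|(0 7 9 4)(2 8)|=4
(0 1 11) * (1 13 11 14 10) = [13, 14, 2, 3, 4, 5, 6, 7, 8, 9, 1, 0, 12, 11, 10] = (0 13 11)(1 14 10)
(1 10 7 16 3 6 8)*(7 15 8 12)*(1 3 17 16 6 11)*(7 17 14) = (1 10 15 8 3 11)(6 12 17 16 14 7) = [0, 10, 2, 11, 4, 5, 12, 6, 3, 9, 15, 1, 17, 13, 7, 8, 14, 16]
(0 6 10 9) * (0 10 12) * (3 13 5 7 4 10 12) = (0 6 3 13 5 7 4 10 9 12) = [6, 1, 2, 13, 10, 7, 3, 4, 8, 12, 9, 11, 0, 5]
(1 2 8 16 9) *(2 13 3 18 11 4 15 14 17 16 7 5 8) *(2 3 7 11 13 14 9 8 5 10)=(1 14 17 16 8 11 4 15 9)(2 3 18 13 7 10)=[0, 14, 3, 18, 15, 5, 6, 10, 11, 1, 2, 4, 12, 7, 17, 9, 8, 16, 13]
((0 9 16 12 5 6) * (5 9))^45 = (16)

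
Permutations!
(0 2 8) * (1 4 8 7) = [2, 4, 7, 3, 8, 5, 6, 1, 0] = (0 2 7 1 4 8)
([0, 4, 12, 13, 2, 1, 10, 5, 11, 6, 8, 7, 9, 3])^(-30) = (13)(1 12 10 7 4 9 8 5 2 6 11)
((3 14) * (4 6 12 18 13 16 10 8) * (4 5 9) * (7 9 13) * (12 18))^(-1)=(3 14)(4 9 7 18 6)(5 8 10 16 13)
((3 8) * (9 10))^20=((3 8)(9 10))^20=(10)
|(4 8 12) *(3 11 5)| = |(3 11 5)(4 8 12)| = 3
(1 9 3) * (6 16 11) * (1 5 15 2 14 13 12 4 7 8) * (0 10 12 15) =(0 10 12 4 7 8 1 9 3 5)(2 14 13 15)(6 16 11) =[10, 9, 14, 5, 7, 0, 16, 8, 1, 3, 12, 6, 4, 15, 13, 2, 11]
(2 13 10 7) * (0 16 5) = (0 16 5)(2 13 10 7) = [16, 1, 13, 3, 4, 0, 6, 2, 8, 9, 7, 11, 12, 10, 14, 15, 5]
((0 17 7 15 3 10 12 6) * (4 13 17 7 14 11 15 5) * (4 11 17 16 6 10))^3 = (0 11 4 6 5 3 16 7 15 13)(10 12)(14 17)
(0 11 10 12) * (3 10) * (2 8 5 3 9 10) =(0 11 9 10 12)(2 8 5 3) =[11, 1, 8, 2, 4, 3, 6, 7, 5, 10, 12, 9, 0]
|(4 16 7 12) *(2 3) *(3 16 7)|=3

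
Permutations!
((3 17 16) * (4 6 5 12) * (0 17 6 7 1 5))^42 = (0 16 6 17 3)(1 12 7 5 4)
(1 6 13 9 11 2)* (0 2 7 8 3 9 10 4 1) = [2, 6, 0, 9, 1, 5, 13, 8, 3, 11, 4, 7, 12, 10] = (0 2)(1 6 13 10 4)(3 9 11 7 8)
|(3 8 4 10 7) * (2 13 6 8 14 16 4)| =|(2 13 6 8)(3 14 16 4 10 7)| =12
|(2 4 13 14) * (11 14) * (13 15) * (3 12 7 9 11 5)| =11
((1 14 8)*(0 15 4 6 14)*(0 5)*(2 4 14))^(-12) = ((0 15 14 8 1 5)(2 4 6))^(-12) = (15)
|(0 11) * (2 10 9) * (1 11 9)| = |(0 9 2 10 1 11)| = 6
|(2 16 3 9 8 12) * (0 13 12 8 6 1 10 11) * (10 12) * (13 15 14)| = 42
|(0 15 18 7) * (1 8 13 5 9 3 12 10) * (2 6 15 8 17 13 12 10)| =|(0 8 12 2 6 15 18 7)(1 17 13 5 9 3 10)| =56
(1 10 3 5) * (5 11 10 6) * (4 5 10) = (1 6 10 3 11 4 5) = [0, 6, 2, 11, 5, 1, 10, 7, 8, 9, 3, 4]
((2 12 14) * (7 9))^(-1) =(2 14 12)(7 9)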